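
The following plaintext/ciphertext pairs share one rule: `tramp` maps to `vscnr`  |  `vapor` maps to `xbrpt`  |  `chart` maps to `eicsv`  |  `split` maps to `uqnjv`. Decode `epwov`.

Shifts by position in tramp: pos 0: t→v (+2), pos 1: r→s (+1), pos 2: a→c (+2), pos 3: m→n (+1) — repeating every 2. It's a Vigenère-style cipher with numeric key [2,1]: position i shifts by key[i mod 2].
Reversing it on epwov: e−2=c, p−1=o, w−2=u, o−1=n, v−2=t.

count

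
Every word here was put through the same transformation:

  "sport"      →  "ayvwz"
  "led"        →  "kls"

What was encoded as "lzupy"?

The output letters match the input read backwards, each shifted +7: sport reversed is trops. Two steps: reverse the string, then apply a Caesar shift of +7.
Reversing it on lzupy: shift back: l−7=e, z−7=s, u−7=n, p−7=i, y−7=r → esnir; then reverse → rinse.

rinse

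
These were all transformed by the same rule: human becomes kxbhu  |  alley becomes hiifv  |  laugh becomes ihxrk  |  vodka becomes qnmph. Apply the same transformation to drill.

msdii

h(7)→k(10) and u(20)→x(23) fit y≡19x+7 (mod 26); the inverse of 19 mod 26 is 11. This is an affine cipher: with a=0,…,z=25, each position x becomes (19x+7) mod 26.
For drill: d(3)→19·3+7≡12=m; r(17)→19·17+7≡18=s; i(8)→19·8+7≡3=d; l(11)→19·11+7≡8=i; l(11)→19·11+7≡8=i (all mod 26).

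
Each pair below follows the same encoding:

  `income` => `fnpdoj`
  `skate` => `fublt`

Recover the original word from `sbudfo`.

nectar

The output letters match the input read backwards, each shifted +1: income reversed is emocni. The word is reversed, then every letter is shifted forward by 1.
Undoing it on sbudfo: shift back: s−1=r, b−1=a, u−1=t, d−1=c, f−1=e, o−1=n → ratcen; then reverse → nectar.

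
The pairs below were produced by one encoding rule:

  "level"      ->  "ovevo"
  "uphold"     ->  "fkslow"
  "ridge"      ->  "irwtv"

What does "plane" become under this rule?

kozmv

Each pair mirrors across the alphabet (l↔o, e↔v, v↔e): positions sum to 25. Each letter is replaced by its mirror in the alphabet: a↔z, b↔y, c↔x, and so on (the Atbash cipher).
Applying it to plane: p↔k, l↔o, a↔z, n↔m, e↔v.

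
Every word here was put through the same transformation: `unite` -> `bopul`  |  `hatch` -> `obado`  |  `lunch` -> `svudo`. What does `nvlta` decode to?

guest

It's a Vigenère-style cipher with numeric key [7,1]: position i shifts by key[i mod 2].
Reversing it on nvlta: n−7=g, v−1=u, l−7=e, t−1=s, a−7=t.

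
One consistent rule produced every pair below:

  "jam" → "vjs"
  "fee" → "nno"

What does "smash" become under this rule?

Read the word backwards and shift each letter +9.
For smash: reverse → hsams; then shift: h+9=q, s+9=b, a+9=j, m+9=v, s+9=b.

qbjvb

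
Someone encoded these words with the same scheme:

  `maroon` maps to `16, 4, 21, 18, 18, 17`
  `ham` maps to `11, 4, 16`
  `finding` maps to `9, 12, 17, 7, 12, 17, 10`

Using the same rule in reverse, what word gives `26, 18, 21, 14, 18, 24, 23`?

Each letter is replaced by its alphabet position (a=1..z=26) + 3.
Decoding 26, 18, 21, 14, 18, 24, 23: 26→(26−3)÷1=23=w, 18→(18−3)÷1=15=o, 21→(21−3)÷1=18=r, 14→(14−3)÷1=11=k, 18→(18−3)÷1=15=o, 24→(24−3)÷1=21=u, 23→(23−3)÷1=20=t.

workout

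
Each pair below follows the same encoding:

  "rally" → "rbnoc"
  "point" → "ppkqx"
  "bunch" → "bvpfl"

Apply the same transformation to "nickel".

Letter i (0-indexed) is shifted by i+0, so successive shifts are 0, 1, 2, ….
For nickel: n+0=n, i+1=j, c+2=e, k+3=n, e+4=i, l+5=q.

njeniq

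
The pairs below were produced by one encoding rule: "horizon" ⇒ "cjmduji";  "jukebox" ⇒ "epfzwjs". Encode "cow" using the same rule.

This is a Caesar cipher with shift 21.
Applying it to cow: c+21=x, o+21=j, w+21=r.

xjr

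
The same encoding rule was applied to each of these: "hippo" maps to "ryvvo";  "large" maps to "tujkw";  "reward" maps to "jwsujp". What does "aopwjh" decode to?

h(7)→r(17) and i(8)→y(24) fit y≡7x+20 (mod 26); the inverse of 7 mod 26 is 15. This is an affine cipher: with a=0,…,z=25, each position x becomes (7x+20) mod 26.
Undoing it on aopwjh: a(0)→15·(0−20)≡12=m; o(14)→15·(14−20)≡14=o; p(15)→15·(15−20)≡3=d; w(22)→15·(22−20)≡4=e; j(9)→15·(9−20)≡17=r; h(7)→15·(7−20)≡13=n (all mod 26).

modern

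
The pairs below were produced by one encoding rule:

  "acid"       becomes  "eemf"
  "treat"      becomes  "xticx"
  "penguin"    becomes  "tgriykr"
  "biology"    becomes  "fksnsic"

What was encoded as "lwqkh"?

humid

A repeating key of period 2 is used — shifts +4, +2 over and over.
Undoing it on lwqkh: l−4=h, w−2=u, q−4=m, k−2=i, h−4=d.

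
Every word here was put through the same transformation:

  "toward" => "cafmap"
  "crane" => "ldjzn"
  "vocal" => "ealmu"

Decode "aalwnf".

Shifts by position in toward: pos 0: t→c (+9), pos 1: o→a (+12), pos 2: w→f (+9), pos 3: a→m (+12) — repeating every 2. It's a Vigenère-style cipher with numeric key [9,12]: position i shifts by key[i mod 2].
Decoding aalwnf: a−9=r, a−12=o, l−9=c, w−12=k, n−9=e, f−12=t.

rocket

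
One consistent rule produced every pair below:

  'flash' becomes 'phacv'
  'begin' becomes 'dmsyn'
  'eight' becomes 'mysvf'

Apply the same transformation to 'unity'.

Treating letters as 0–25, the rule is x ↦ 3x + 0 (mod 26).
On unity: u(20)→3·20+0≡8=i; n(13)→3·13+0≡13=n; i(8)→3·8+0≡24=y; t(19)→3·19+0≡5=f; y(24)→3·24+0≡20=u (all mod 26).

inyfu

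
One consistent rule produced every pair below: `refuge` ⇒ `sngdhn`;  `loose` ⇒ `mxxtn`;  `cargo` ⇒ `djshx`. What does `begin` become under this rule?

cnhro

The shift depends on letter class: consonant r→s is +1, but vowel e→n is +9. The rule splits by letter class: vowels +9, consonants +1.
On begin: b(cons)+1=c, e(vowel)+9=n, g(cons)+1=h, i(vowel)+9=r, n(cons)+1=o.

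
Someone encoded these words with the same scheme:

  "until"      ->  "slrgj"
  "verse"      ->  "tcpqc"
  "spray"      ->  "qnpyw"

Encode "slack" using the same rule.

qjyai

Compare letters: u→s is +24, n→l is +24, t→r is +24 — a constant shift. This is a Caesar cipher with shift 24.
On slack: s+24=q, l+24=j, a+24=y, c+24=a, k+24=i.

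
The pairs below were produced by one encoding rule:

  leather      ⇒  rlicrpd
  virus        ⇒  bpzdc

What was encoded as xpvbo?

In leather: l→r is +6, e→l is +7, a→i is +8, t→c is +9 — the shift increases by 1 each position. The shift increases by 1 at each position, starting from +6: 6, 7, 8, ….
Reversing it on xpvbo: x−6=r, p−7=i, v−8=n, b−9=s, o−10=e.

rinse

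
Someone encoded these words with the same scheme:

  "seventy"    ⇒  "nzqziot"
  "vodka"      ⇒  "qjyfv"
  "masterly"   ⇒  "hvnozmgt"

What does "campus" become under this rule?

Each letter is shifted forward by 21 in the alphabet (a Caesar shift of +21).
For campus: c+21=x, a+21=v, m+21=h, p+21=k, u+21=p, s+21=n.

xvhkpn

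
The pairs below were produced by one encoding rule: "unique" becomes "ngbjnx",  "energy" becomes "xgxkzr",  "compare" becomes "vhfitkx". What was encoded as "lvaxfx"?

scheme

Compare letters: u→n is +19, n→g is +19, i→b is +19 — a constant shift. Every letter moves 19 places later in the alphabet, wrapping around z→a.
Undoing it on lvaxfx: l−19=s, v−19=c, a−19=h, x−19=e, f−19=m, x−19=e.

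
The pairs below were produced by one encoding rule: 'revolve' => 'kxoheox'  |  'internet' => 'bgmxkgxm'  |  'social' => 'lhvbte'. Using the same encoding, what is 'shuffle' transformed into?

Compare letters: r→k is +19, e→x is +19, v→o is +19 — a constant shift. Every letter moves 19 places later in the alphabet, wrapping around z→a.
Applying it to shuffle: s+19=l, h+19=a, u+19=n, f+19=y, f+19=y, l+19=e, e+19=x.

lanyyex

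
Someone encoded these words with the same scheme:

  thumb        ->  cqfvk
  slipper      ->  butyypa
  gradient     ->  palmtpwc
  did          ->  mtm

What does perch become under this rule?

ypalq

The shift depends on letter class: consonant t→c is +9, but vowel u→f is +11. The rule splits by letter class: vowels +11, consonants +9.
For perch: p(cons)+9=y, e(vowel)+11=p, r(cons)+9=a, c(cons)+9=l, h(cons)+9=q.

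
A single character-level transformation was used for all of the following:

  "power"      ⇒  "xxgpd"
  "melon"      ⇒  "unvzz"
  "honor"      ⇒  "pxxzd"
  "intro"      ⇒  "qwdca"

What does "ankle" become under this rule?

In power: p→x is +8, o→x is +9, w→g is +10, e→p is +11 — the shift increases by 1 each position. Letter i (0-indexed) is shifted by i+8, so successive shifts are 8, 9, 10, ….
For ankle: a+8=i, n+9=w, k+10=u, l+11=w, e+12=q.

iwuwq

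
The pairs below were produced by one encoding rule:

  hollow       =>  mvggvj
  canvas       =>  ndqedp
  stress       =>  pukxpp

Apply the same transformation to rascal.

Treating letters as 0–25, the rule is x ↦ 5x + 3 (mod 26).
Applying it to rascal: r(17)→5·17+3≡10=k; a(0)→5·0+3≡3=d; s(18)→5·18+3≡15=p; c(2)→5·2+3≡13=n; a(0)→5·0+3≡3=d; l(11)→5·11+3≡6=g (all mod 26).

kdpndg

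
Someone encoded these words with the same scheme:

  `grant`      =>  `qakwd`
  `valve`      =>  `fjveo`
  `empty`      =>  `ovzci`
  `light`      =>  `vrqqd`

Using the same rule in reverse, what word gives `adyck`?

quota

Shifts by position in grant: pos 0: g→q (+10), pos 1: r→a (+9), pos 2: a→k (+10), pos 3: n→w (+9) — repeating every 2. A repeating key of period 2 is used — shifts +10, +9 over and over.
Decoding adyck: a−10=q, d−9=u, y−10=o, c−9=t, k−10=a.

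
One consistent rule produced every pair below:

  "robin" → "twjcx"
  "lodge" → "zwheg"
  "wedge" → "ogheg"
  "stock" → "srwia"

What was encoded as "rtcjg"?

tribe

r(17)→t(19) and o(14)→w(22) fit y≡25x+10 (mod 26); the inverse of 25 mod 26 is 25. This is an affine cipher: with a=0,…,z=25, each position x becomes (25x+10) mod 26.
Undoing it on rtcjg: r(17)→25·(17−10)≡19=t; t(19)→25·(19−10)≡17=r; c(2)→25·(2−10)≡8=i; j(9)→25·(9−10)≡1=b; g(6)→25·(6−10)≡4=e (all mod 26).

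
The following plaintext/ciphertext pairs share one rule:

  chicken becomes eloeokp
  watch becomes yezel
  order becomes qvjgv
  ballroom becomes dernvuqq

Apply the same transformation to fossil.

hsyumr

It's a Vigenère-style cipher with numeric key [2,4,6]: position i shifts by key[i mod 3].
Applying it to fossil: f+2=h, o+4=s, s+6=y, s+2=u, i+4=m, l+6=r.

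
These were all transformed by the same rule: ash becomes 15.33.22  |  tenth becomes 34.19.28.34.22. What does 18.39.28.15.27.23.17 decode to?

dynamic

a is letter #1 and maps to 15: an offset of 14. Letters become their 1-based position plus 14 (so a→15, b→16, …).
Decoding 18.39.28.15.27.23.17: 18→(18−14)÷1=4=d, 39→(39−14)÷1=25=y, 28→(28−14)÷1=14=n, 15→(15−14)÷1=1=a, 27→(27−14)÷1=13=m, 23→(23−14)÷1=9=i, 17→(17−14)÷1=3=c.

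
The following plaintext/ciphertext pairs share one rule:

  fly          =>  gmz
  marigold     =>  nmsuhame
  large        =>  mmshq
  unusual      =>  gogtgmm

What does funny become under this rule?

The rule splits by letter class: vowels +12, consonants +1.
For funny: f(cons)+1=g, u(vowel)+12=g, n(cons)+1=o, n(cons)+1=o, y(cons)+1=z.

ggooz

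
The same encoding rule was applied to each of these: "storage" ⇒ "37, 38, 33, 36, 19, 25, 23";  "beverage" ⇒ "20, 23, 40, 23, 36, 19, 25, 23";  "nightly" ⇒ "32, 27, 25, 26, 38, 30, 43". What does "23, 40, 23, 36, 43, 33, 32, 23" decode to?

The number is (letter's place in the alphabet, a=1) + 18.
Decoding 23, 40, 23, 36, 43, 33, 32, 23: 23→(23−18)÷1=5=e, 40→(40−18)÷1=22=v, 23→(23−18)÷1=5=e, 36→(36−18)÷1=18=r, 43→(43−18)÷1=25=y, 33→(33−18)÷1=15=o, 32→(32−18)÷1=14=n, 23→(23−18)÷1=5=e.

everyone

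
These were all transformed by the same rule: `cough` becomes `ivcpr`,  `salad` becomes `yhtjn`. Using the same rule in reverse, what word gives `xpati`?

risky

In cough: c→i is +6, o→v is +7, u→c is +8, g→p is +9 — the shift increases by 1 each position. The shift increases by 1 at each position, starting from +6: 6, 7, 8, ….
Decoding xpati: x−6=r, p−7=i, a−8=s, t−9=k, i−10=y.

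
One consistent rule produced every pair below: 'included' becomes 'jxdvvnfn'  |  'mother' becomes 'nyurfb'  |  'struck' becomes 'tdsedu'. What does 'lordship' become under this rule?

It's a Vigenère-style cipher with numeric key [1,10]: position i shifts by key[i mod 2].
Applying it to lordship: l+1=m, o+10=y, r+1=s, d+10=n, s+1=t, h+10=r, i+1=j, p+10=z.

mysntrjz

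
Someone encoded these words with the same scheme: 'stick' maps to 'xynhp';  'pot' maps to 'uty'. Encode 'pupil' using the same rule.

uzunq

Each letter is shifted forward by 5 in the alphabet (a Caesar shift of +5).
On pupil: p+5=u, u+5=z, p+5=u, i+5=n, l+5=q.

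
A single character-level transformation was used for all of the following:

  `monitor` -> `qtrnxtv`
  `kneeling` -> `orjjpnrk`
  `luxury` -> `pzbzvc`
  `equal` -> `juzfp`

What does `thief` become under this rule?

xlnjj

The shift depends on letter class: consonant m→q is +4, but vowel o→t is +5. Vowels shift forward by 5 and consonants shift forward by 4.
Applying it to thief: t(cons)+4=x, h(cons)+4=l, i(vowel)+5=n, e(vowel)+5=j, f(cons)+4=j.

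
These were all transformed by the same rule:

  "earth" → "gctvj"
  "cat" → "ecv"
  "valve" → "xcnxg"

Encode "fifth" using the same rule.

hkhvj

Compare letters: e→g is +2, a→c is +2, r→t is +2 — a constant shift. Every letter moves 2 places later in the alphabet, wrapping around z→a.
On fifth: f+2=h, i+2=k, f+2=h, t+2=v, h+2=j.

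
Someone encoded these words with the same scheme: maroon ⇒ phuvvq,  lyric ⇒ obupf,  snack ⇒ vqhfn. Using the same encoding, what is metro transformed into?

The shift depends on letter class: consonant m→p is +3, but vowel a→h is +7. Two shifts are in play — +7 for a/e/i/o/u, +3 for every other letter.
For metro: m(cons)+3=p, e(vowel)+7=l, t(cons)+3=w, r(cons)+3=u, o(vowel)+7=v.

plwuv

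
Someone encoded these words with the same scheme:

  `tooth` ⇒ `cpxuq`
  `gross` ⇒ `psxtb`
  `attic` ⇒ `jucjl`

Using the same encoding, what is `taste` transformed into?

cbbun

Shifts by position in tooth: pos 0: t→c (+9), pos 1: o→p (+1), pos 2: o→x (+9), pos 3: t→u (+1) — repeating every 2. It's a Vigenère-style cipher with numeric key [9,1]: position i shifts by key[i mod 2].
Applying it to taste: t+9=c, a+1=b, s+9=b, t+1=u, e+9=n.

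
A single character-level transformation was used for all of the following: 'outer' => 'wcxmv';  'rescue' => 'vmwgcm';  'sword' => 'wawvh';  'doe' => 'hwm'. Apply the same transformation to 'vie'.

zqm

The shift depends on letter class: consonant t→x is +4, but vowel o→w is +8. Vowels shift forward by 8 and consonants shift forward by 4.
On vie: v(cons)+4=z, i(vowel)+8=q, e(vowel)+8=m.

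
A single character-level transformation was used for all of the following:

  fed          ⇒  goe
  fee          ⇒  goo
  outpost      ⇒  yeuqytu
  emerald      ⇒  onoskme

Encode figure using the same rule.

gsheso

The shift depends on letter class: consonant f→g is +1, but vowel e→o is +10. The rule splits by letter class: vowels +10, consonants +1.
For figure: f(cons)+1=g, i(vowel)+10=s, g(cons)+1=h, u(vowel)+10=e, r(cons)+1=s, e(vowel)+10=o.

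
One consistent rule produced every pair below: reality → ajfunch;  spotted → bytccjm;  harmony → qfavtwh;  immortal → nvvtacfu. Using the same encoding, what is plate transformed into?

yufcj

The shift depends on letter class: consonant r→a is +9, but vowel e→j is +5. Vowels shift forward by 5 and consonants shift forward by 9.
For plate: p(cons)+9=y, l(cons)+9=u, a(vowel)+5=f, t(cons)+9=c, e(vowel)+5=j.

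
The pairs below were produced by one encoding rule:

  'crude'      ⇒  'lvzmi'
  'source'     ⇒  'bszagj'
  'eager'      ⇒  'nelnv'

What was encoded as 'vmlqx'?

Shifts by position in crude: pos 0: c→l (+9), pos 1: r→v (+4), pos 2: u→z (+5), pos 3: d→m (+9), pos 4: e→i (+4) — repeating every 3. The shifts repeat in a cycle of length 3: positions 0,1,… shift by +9, +4, +5, then the pattern repeats.
Decoding vmlqx: v−9=m, m−4=i, l−5=g, q−9=h, x−4=t.

might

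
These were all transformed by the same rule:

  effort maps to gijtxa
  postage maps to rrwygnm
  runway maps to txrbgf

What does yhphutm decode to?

In effort: e→g is +2, f→i is +3, f→j is +4, o→t is +5 — the shift increases by 1 each position. Each letter shifts forward by (position + 2), i.e. 2, 3, 4, … — the shift grows by one for each successive letter.
Undoing it on yhphutm: y−2=w, h−3=e, p−4=l, h−5=c, u−6=o, t−7=m, m−8=e.

welcome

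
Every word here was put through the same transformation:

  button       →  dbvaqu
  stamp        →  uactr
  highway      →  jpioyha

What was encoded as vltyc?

terra

Shifts by position in button: pos 0: b→d (+2), pos 1: u→b (+7), pos 2: t→v (+2), pos 3: t→a (+7) — repeating every 2. The shifts repeat in a cycle of length 2: positions 0,1,… shift by +2, +7, then the pattern repeats.
Reversing it on vltyc: v−2=t, l−7=e, t−2=r, y−7=r, c−2=a.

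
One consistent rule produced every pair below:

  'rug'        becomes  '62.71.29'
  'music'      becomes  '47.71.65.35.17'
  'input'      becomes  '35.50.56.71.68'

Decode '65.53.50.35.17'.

r(#18)→62 and u(#21)→71: differences scale by 3, so n = 3·pos + 8. Each letter becomes 3×(its alphabet position, a=1..z=26) + 8.
Undoing it on 65.53.50.35.17: 65→(65−8)÷3=19=s, 53→(53−8)÷3=15=o, 50→(50−8)÷3=14=n, 35→(35−8)÷3=9=i, 17→(17−8)÷3=3=c.

sonic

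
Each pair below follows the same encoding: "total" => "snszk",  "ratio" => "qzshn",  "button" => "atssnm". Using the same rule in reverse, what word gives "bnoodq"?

Compare letters: t→s is +25, o→n is +25, t→s is +25 — a constant shift. Each letter is shifted forward by 25 in the alphabet (a Caesar shift of +25).
Undoing it on bnoodq: b−25=c, n−25=o, o−25=p, o−25=p, d−25=e, q−25=r.

copper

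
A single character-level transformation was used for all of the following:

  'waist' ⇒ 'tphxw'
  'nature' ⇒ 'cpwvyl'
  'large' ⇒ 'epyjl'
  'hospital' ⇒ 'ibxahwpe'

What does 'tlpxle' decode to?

weasel

w(22)→t(19) and a(0)→p(15) fit y≡25x+15 (mod 26); the inverse of 25 mod 26 is 25. Treating letters as 0–25, the rule is x ↦ 25x + 15 (mod 26).
Undoing it on tlpxle: t(19)→25·(19−15)≡22=w; l(11)→25·(11−15)≡4=e; p(15)→25·(15−15)≡0=a; x(23)→25·(23−15)≡18=s; l(11)→25·(11−15)≡4=e; e(4)→25·(4−15)≡11=l (all mod 26).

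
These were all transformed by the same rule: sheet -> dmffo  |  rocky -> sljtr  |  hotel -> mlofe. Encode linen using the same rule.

exafa

s(18)→d(3) and h(7)→m(12) fit y≡11x+13 (mod 26); the inverse of 11 mod 26 is 19. Each letter's alphabet position (a=0..z=25) is mapped through 11·x+13 mod 26 — an affine cipher.
Applying it to linen: l(11)→11·11+13≡4=e; i(8)→11·8+13≡23=x; n(13)→11·13+13≡0=a; e(4)→11·4+13≡5=f; n(13)→11·13+13≡0=a (all mod 26).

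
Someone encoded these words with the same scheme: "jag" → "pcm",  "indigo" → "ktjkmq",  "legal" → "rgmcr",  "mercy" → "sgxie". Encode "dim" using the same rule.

The shift depends on letter class: consonant j→p is +6, but vowel a→c is +2. Vowels shift forward by 2 and consonants shift forward by 6.
For dim: d(cons)+6=j, i(vowel)+2=k, m(cons)+6=s.

jks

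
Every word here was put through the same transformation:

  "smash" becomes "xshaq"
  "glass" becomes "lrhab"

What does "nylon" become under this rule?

sesww

Letter i (0-indexed) is shifted by i+5, so successive shifts are 5, 6, 7, ….
Applying it to nylon: n+5=s, y+6=e, l+7=s, o+8=w, n+9=w.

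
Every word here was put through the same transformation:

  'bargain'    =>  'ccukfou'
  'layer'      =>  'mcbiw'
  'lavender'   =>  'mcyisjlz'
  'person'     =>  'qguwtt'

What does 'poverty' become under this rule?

In bargain: b→c is +1, a→c is +2, r→u is +3, g→k is +4 — the shift increases by 1 each position. The shift increases by 1 at each position, starting from +1: 1, 2, 3, ….
Applying it to poverty: p+1=q, o+2=q, v+3=y, e+4=i, r+5=w, t+6=z, y+7=f.

qqyiwzf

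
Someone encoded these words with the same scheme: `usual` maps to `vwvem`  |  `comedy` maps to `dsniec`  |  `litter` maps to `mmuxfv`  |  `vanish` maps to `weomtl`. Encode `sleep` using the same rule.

Shifts by position in usual: pos 0: u→v (+1), pos 1: s→w (+4), pos 2: u→v (+1), pos 3: a→e (+4) — repeating every 2. A repeating key of period 2 is used — shifts +1, +4 over and over.
For sleep: s+1=t, l+4=p, e+1=f, e+4=i, p+1=q.

tpfiq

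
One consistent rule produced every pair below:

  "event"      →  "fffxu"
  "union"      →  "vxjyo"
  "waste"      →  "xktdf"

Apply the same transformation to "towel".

uyxom

Shifts by position in event: pos 0: e→f (+1), pos 1: v→f (+10), pos 2: e→f (+1), pos 3: n→x (+10) — repeating every 2. A repeating key of period 2 is used — shifts +1, +10 over and over.
For towel: t+1=u, o+10=y, w+1=x, e+10=o, l+1=m.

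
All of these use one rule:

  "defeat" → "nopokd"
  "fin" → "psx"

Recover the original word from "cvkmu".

Compare letters: d→n is +10, e→o is +10, f→p is +10 — a constant shift. It's a constant shift of +10 (ROT10).
Decoding cvkmu: c−10=s, v−10=l, k−10=a, m−10=c, u−10=k.

slack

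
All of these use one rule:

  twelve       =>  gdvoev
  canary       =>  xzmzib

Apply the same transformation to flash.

Each pair mirrors across the alphabet (t↔g, w↔d, e↔v): positions sum to 25. Letters are reflected about the middle of the alphabet (position → 25−position): Atbash.
On flash: f↔u, l↔o, a↔z, s↔h, h↔s.

uozhs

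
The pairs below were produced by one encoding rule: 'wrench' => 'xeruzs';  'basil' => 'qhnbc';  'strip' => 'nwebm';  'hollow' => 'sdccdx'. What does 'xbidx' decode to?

widow

w(22)→x(23) and r(17)→e(4) fit y≡9x+7 (mod 26); the inverse of 9 mod 26 is 3. This is an affine cipher: with a=0,…,z=25, each position x becomes (9x+7) mod 26.
Reversing it on xbidx: x(23)→3·(23−7)≡22=w; b(1)→3·(1−7)≡8=i; i(8)→3·(8−7)≡3=d; d(3)→3·(3−7)≡14=o; x(23)→3·(23−7)≡22=w (all mod 26).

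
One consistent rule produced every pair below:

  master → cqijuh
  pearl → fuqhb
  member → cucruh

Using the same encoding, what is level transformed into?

bulub

Compare letters: m→c is +16, a→q is +16, s→i is +16 — a constant shift. It's a constant shift of +16 (ROT16).
Applying it to level: l+16=b, e+16=u, v+16=l, e+16=u, l+16=b.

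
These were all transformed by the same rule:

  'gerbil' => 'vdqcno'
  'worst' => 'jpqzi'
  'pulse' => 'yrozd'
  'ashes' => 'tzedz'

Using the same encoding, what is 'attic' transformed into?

g(6)→v(21) and e(4)→d(3) fit y≡9x+19 (mod 26); the inverse of 9 mod 26 is 3. This is an affine cipher: with a=0,…,z=25, each position x becomes (9x+19) mod 26.
For attic: a(0)→9·0+19≡19=t; t(19)→9·19+19≡8=i; t(19)→9·19+19≡8=i; i(8)→9·8+19≡13=n; c(2)→9·2+19≡11=l (all mod 26).

tiinl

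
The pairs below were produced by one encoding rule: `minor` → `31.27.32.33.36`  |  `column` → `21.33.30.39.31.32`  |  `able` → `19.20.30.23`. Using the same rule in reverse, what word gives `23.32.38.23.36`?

m is letter #13 and maps to 31: an offset of 18. Letters become their 1-based position plus 18 (so a→19, b→20, …).
Decoding 23.32.38.23.36: 23→(23−18)÷1=5=e, 32→(32−18)÷1=14=n, 38→(38−18)÷1=20=t, 23→(23−18)÷1=5=e, 36→(36−18)÷1=18=r.

enter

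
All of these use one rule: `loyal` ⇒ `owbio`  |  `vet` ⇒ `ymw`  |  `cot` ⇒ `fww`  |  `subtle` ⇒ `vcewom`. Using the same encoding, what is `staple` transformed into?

The shift depends on letter class: consonant l→o is +3, but vowel o→w is +8. The rule splits by letter class: vowels +8, consonants +3.
Applying it to staple: s(cons)+3=v, t(cons)+3=w, a(vowel)+8=i, p(cons)+3=s, l(cons)+3=o, e(vowel)+8=m.

vwisom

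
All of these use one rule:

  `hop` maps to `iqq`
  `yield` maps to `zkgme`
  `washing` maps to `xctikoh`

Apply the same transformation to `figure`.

The shift depends on letter class: consonant h→i is +1, but vowel o→q is +2. Two shifts are in play — +2 for a/e/i/o/u, +1 for every other letter.
On figure: f(cons)+1=g, i(vowel)+2=k, g(cons)+1=h, u(vowel)+2=w, r(cons)+1=s, e(vowel)+2=g.

gkhwsg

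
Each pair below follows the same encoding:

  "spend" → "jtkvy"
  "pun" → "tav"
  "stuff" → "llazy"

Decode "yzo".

Read the word backwards and shift each letter +6.
Undoing it on yzo: shift back: y−6=s, z−6=t, o−6=i → sti; then reverse → its.

its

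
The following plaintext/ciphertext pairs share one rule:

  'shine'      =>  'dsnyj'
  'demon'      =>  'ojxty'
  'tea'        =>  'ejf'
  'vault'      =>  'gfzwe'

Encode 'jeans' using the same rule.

The shift depends on letter class: consonant s→d is +11, but vowel i→n is +5. The rule splits by letter class: vowels +5, consonants +11.
On jeans: j(cons)+11=u, e(vowel)+5=j, a(vowel)+5=f, n(cons)+11=y, s(cons)+11=d.

ujfyd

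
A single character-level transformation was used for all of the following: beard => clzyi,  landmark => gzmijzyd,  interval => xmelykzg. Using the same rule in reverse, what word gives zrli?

aged

Each letter's alphabet position (a=0..z=25) is mapped through 3·x+25 mod 26 — an affine cipher.
Reversing it on zrli: z(25)→9·(25−25)≡0=a; r(17)→9·(17−25)≡6=g; l(11)→9·(11−25)≡4=e; i(8)→9·(8−25)≡3=d (all mod 26).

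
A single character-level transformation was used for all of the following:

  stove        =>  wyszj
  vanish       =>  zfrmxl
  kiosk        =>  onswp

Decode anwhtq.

wisdom

Shifts by position in stove: pos 0: s→w (+4), pos 1: t→y (+5), pos 2: o→s (+4), pos 3: v→z (+4), pos 4: e→j (+5) — repeating every 3. The shifts repeat in a cycle of length 3: positions 0,1,… shift by +4, +5, +4, then the pattern repeats.
Reversing it on anwhtq: a−4=w, n−5=i, w−4=s, h−4=d, t−5=o, q−4=m.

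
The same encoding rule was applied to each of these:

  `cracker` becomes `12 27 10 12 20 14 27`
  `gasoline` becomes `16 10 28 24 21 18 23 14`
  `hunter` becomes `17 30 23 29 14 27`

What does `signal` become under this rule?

28 18 16 23 10 21

c is letter #3 and maps to 12: an offset of 9. The number is (letter's place in the alphabet, a=1) + 9.
Applying it to signal: s=19→28, i=9→18, g=7→16, n=14→23, a=1→10, l=12→21.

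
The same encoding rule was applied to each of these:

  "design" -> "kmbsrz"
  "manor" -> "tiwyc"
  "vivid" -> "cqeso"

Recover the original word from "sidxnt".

In design: d→k is +7, e→m is +8, s→b is +9, i→s is +10 — the shift increases by 1 each position. Letter i (0-indexed) is shifted by i+7, so successive shifts are 7, 8, 9, ….
Undoing it on sidxnt: s−7=l, i−8=a, d−9=u, x−10=n, n−11=c, t−12=h.

launch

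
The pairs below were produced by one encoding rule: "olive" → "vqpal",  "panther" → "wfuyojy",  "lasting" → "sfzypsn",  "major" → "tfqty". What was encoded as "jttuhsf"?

company

Shifts by position in olive: pos 0: o→v (+7), pos 1: l→q (+5), pos 2: i→p (+7), pos 3: v→a (+5) — repeating every 2. A repeating key of period 2 is used — shifts +7, +5 over and over.
Undoing it on jttuhsf: j−7=c, t−5=o, t−7=m, u−5=p, h−7=a, s−5=n, f−7=y.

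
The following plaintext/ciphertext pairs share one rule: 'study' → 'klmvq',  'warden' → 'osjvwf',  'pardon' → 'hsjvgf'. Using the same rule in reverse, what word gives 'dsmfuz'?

This is a Caesar cipher with shift 18.
Decoding dsmfuz: d−18=l, s−18=a, m−18=u, f−18=n, u−18=c, z−18=h.

launch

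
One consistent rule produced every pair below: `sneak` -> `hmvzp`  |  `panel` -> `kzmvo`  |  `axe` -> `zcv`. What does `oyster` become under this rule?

lbhgvi

This is the alphabet-reversal cipher (Atbash): a becomes z, b becomes y, etc.
On oyster: o↔l, y↔b, s↔h, t↔g, e↔v, r↔i.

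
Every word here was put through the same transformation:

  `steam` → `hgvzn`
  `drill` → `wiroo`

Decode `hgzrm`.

stain

Each pair mirrors across the alphabet (s↔h, t↔g, e↔v): positions sum to 25. Letters are reflected about the middle of the alphabet (position → 25−position): Atbash.
Decoding hgzrm: h↔s, g↔t, z↔a, r↔i, m↔n.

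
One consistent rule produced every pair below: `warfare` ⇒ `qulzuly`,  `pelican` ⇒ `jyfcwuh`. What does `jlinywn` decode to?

protect

Compare letters: w→q is +20, a→u is +20, r→l is +20 — a constant shift. Every letter moves 20 places later in the alphabet, wrapping around z→a.
Reversing it on jlinywn: j−20=p, l−20=r, i−20=o, n−20=t, y−20=e, w−20=c, n−20=t.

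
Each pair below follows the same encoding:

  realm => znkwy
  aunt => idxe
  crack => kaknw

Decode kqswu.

chili

In realm: r→z is +8, e→n is +9, a→k is +10, l→w is +11 — the shift increases by 1 each position. Each letter shifts forward by (position + 8), i.e. 8, 9, 10, … — the shift grows by one for each successive letter.
Decoding kqswu: k−8=c, q−9=h, s−10=i, w−11=l, u−12=i.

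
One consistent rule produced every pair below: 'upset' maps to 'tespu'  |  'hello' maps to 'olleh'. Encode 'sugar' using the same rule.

The output letters match the input read backwards: upset reversed is tespu. It's just the letters in reverse order.
On sugar: reverse → ragus.

ragus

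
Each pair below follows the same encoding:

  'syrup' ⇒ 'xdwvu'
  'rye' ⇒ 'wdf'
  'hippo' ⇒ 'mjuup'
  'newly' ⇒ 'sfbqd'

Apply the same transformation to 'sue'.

xvf

Vowels shift forward by 1 and consonants shift forward by 5.
Applying it to sue: s(cons)+5=x, u(vowel)+1=v, e(vowel)+1=f.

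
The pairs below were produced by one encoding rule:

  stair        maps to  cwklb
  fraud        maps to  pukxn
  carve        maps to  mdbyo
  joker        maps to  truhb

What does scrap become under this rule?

Shifts by position in stair: pos 0: s→c (+10), pos 1: t→w (+3), pos 2: a→k (+10), pos 3: i→l (+3) — repeating every 2. It's a Vigenère-style cipher with numeric key [10,3]: position i shifts by key[i mod 2].
On scrap: s+10=c, c+3=f, r+10=b, a+3=d, p+10=z.

cfbdz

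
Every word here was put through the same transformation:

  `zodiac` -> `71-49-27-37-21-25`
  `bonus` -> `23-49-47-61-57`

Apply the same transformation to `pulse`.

51-61-43-57-29

z(#26)→71 and o(#15)→49: differences scale by 2, so n = 2·pos + 19. With a=1..z=26, the number is 2·pos + 19.
Applying it to pulse: p=16→51, u=21→61, l=12→43, s=19→57, e=5→29.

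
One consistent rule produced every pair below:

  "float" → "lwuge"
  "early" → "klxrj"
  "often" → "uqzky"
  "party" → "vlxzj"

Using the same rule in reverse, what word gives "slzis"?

Shifts by position in float: pos 0: f→l (+6), pos 1: l→w (+11), pos 2: o→u (+6), pos 3: a→g (+6), pos 4: t→e (+11) — repeating every 3. The shifts repeat in a cycle of length 3: positions 0,1,… shift by +6, +11, +6, then the pattern repeats.
Reversing it on slzis: s−6=m, l−11=a, z−6=t, i−6=c, s−11=h.

match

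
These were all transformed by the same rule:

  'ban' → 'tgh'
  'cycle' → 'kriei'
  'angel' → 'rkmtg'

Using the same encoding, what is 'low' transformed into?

The output letters match the input read backwards, each shifted +6: ban reversed is nab. Read the word backwards and shift each letter +6.
Applying it to low: reverse → wol; then shift: w+6=c, o+6=u, l+6=r.

cur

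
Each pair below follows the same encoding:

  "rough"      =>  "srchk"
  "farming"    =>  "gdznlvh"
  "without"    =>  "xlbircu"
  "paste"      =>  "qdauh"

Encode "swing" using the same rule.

Shifts by position in rough: pos 0: r→s (+1), pos 1: o→r (+3), pos 2: u→c (+8), pos 3: g→h (+1), pos 4: h→k (+3) — repeating every 3. The shifts repeat in a cycle of length 3: positions 0,1,… shift by +1, +3, +8, then the pattern repeats.
Applying it to swing: s+1=t, w+3=z, i+8=q, n+1=o, g+3=j.

tzqoj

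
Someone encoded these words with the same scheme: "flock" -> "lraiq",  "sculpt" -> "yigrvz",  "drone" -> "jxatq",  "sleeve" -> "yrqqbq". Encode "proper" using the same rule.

The shift depends on letter class: consonant f→l is +6, but vowel o→a is +12. Two shifts are in play — +12 for a/e/i/o/u, +6 for every other letter.
For proper: p(cons)+6=v, r(cons)+6=x, o(vowel)+12=a, p(cons)+6=v, e(vowel)+12=q, r(cons)+6=x.

vxavqx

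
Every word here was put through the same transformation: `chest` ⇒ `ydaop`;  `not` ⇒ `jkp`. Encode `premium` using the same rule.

lnaieqi

Compare letters: c→y is +22, h→d is +22, e→a is +22 — a constant shift. Every letter moves 22 places later in the alphabet, wrapping around z→a.
For premium: p+22=l, r+22=n, e+22=a, m+22=i, i+22=e, u+22=q, m+22=i.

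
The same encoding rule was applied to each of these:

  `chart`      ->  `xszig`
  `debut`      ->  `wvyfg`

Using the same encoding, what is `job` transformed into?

This is the alphabet-reversal cipher (Atbash): a becomes z, b becomes y, etc.
For job: j↔q, o↔l, b↔y.

qly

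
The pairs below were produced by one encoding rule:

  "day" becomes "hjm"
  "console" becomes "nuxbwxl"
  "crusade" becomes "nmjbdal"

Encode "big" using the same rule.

Read the word backwards and shift each letter +9.
On big: reverse → gib; then shift: g+9=p, i+9=r, b+9=k.

prk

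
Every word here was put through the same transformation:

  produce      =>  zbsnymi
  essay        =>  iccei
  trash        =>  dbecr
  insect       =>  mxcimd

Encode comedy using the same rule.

Vowels shift forward by 4 and consonants shift forward by 10.
On comedy: c(cons)+10=m, o(vowel)+4=s, m(cons)+10=w, e(vowel)+4=i, d(cons)+10=n, y(cons)+10=i.

mswini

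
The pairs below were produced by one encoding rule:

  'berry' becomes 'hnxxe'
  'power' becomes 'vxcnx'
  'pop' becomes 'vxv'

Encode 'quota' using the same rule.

Two shifts are in play — +9 for a/e/i/o/u, +6 for every other letter.
On quota: q(cons)+6=w, u(vowel)+9=d, o(vowel)+9=x, t(cons)+6=z, a(vowel)+9=j.

wdxzj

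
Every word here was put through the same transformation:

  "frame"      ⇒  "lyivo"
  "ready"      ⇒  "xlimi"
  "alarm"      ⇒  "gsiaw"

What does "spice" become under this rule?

ywqlo

In frame: f→l is +6, r→y is +7, a→i is +8, m→v is +9 — the shift increases by 1 each position. Letter i (0-indexed) is shifted by i+6, so successive shifts are 6, 7, 8, ….
For spice: s+6=y, p+7=w, i+8=q, c+9=l, e+10=o.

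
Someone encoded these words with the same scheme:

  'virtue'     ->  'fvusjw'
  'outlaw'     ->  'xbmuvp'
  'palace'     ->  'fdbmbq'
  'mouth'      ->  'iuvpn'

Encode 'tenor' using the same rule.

spofu

The output letters match the input read backwards, each shifted +1: virtue reversed is eutriv. Two steps: reverse the string, then apply a Caesar shift of +1.
Applying it to tenor: reverse → ronet; then shift: r+1=s, o+1=p, n+1=o, e+1=f, t+1=u.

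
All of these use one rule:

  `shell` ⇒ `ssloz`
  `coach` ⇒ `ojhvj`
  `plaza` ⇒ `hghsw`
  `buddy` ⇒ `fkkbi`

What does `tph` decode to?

aim

The output letters match the input read backwards, each shifted +7: shell reversed is llehs. The word is reversed, then every letter is shifted forward by 7.
Decoding tph: shift back: t−7=m, p−7=i, h−7=a → mia; then reverse → aim.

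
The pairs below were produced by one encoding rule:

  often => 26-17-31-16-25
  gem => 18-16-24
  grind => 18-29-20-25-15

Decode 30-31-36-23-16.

style

o is letter #15 and maps to 26: an offset of 11. Each letter is replaced by its alphabet position (a=1..z=26) + 11.
Reversing it on 30-31-36-23-16: 30→(30−11)÷1=19=s, 31→(31−11)÷1=20=t, 36→(36−11)÷1=25=y, 23→(23−11)÷1=12=l, 16→(16−11)÷1=5=e.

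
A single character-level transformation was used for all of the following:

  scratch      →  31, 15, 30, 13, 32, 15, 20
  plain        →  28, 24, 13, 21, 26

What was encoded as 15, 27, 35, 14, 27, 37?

Letters become their 1-based position plus 12 (so a→13, b→14, …).
Undoing it on 15, 27, 35, 14, 27, 37: 15→(15−12)÷1=3=c, 27→(27−12)÷1=15=o, 35→(35−12)÷1=23=w, 14→(14−12)÷1=2=b, 27→(27−12)÷1=15=o, 37→(37−12)÷1=25=y.

cowboy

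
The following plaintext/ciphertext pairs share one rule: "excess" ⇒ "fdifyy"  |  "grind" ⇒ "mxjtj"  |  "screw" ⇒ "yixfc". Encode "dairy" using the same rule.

jbjxe

The rule splits by letter class: vowels +1, consonants +6.
Applying it to dairy: d(cons)+6=j, a(vowel)+1=b, i(vowel)+1=j, r(cons)+6=x, y(cons)+6=e.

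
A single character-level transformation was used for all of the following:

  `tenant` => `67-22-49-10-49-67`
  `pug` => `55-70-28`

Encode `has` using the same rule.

The formula is n = 3×(alphabet index, a=1) + 7.
On has: h=8→31, a=1→10, s=19→64.

31-10-64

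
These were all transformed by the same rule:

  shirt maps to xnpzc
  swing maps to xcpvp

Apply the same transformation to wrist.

bxpac

In shirt: s→x is +5, h→n is +6, i→p is +7, r→z is +8 — the shift increases by 1 each position. Letter i (0-indexed) is shifted by i+5, so successive shifts are 5, 6, 7, ….
On wrist: w+5=b, r+6=x, i+7=p, s+8=a, t+9=c.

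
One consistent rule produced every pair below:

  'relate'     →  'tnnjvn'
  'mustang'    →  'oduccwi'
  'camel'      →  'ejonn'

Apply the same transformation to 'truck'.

vawlm

The shifts repeat in a cycle of length 2: positions 0,1,… shift by +2, +9, then the pattern repeats.
For truck: t+2=v, r+9=a, u+2=w, c+9=l, k+2=m.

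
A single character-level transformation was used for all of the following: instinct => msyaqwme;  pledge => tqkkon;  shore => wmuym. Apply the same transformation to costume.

In instinct: i→m is +4, n→s is +5, s→y is +6, t→a is +7 — the shift increases by 1 each position. Letter i (0-indexed) is shifted by i+4, so successive shifts are 4, 5, 6, ….
On costume: c+4=g, o+5=t, s+6=y, t+7=a, u+8=c, m+9=v, e+10=o.

gtyacvo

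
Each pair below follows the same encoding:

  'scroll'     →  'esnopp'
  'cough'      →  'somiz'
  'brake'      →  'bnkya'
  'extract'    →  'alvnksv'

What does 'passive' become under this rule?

fkeeqda

Treating letters as 0–25, the rule is x ↦ 17x + 10 (mod 26).
For passive: p(15)→17·15+10≡5=f; a(0)→17·0+10≡10=k; s(18)→17·18+10≡4=e; s(18)→17·18+10≡4=e; i(8)→17·8+10≡16=q; v(21)→17·21+10≡3=d; e(4)→17·4+10≡0=a (all mod 26).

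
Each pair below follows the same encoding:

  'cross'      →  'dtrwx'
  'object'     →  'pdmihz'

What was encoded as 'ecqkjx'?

In cross: c→d is +1, r→t is +2, o→r is +3, s→w is +4 — the shift increases by 1 each position. The shift increases by 1 at each position, starting from +1: 1, 2, 3, ….
Decoding ecqkjx: e−1=d, c−2=a, q−3=n, k−4=g, j−5=e, x−6=r.

danger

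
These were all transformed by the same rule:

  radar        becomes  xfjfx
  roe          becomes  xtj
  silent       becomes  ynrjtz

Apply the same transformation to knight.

qtnmnz

Two shifts are in play — +5 for a/e/i/o/u, +6 for every other letter.
Applying it to knight: k(cons)+6=q, n(cons)+6=t, i(vowel)+5=n, g(cons)+6=m, h(cons)+6=n, t(cons)+6=z.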